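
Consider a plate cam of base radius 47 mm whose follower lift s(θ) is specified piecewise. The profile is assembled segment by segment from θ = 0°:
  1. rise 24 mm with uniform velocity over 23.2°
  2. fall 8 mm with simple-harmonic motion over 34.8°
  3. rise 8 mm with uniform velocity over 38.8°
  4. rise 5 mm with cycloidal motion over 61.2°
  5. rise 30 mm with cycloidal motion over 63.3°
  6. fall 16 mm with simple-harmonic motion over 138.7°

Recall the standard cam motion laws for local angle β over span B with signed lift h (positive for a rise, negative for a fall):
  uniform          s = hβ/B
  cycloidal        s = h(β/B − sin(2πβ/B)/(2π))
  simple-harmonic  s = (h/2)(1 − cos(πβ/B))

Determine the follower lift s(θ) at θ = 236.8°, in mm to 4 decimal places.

seg 1 [0°–23.2°] uniform, h=24: full span → s += 24 → s = 24.0000
seg 2 [23.2°–58°] simple-harmonic, h=-8: full span → s += -8 → s = 16.0000
seg 3 [58°–96.8°] uniform, h=8: full span → s += 8 → s = 24.0000
seg 4 [96.8°–158°] cycloidal, h=5: full span → s += 5 → s = 29.0000
seg 5 [158°–221.3°] cycloidal, h=30: full span → s += 30 → s = 59.0000
seg 6 [221.3°–360°] simple-harmonic, h=-16: θ=236.8° here. β=15.5, B=138.7. -16/2·(1 − cos(π·0.1118)) = -0.4880 → s = 58.5120

58.5120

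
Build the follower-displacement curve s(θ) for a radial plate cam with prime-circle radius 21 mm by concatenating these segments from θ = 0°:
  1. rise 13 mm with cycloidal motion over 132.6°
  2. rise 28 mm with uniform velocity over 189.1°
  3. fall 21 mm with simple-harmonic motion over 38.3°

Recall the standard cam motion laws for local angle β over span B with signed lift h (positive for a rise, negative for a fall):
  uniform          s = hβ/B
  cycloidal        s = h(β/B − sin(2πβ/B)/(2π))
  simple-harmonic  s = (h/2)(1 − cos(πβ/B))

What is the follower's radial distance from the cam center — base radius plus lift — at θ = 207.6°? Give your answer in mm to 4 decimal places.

seg 1 [0°–132.6°] cycloidal, h=13: full span → s += 13 → s = 13.0000
seg 2 [132.6°–321.7°] uniform, h=28: θ=207.6° here. β=75, B=189.1. 28·75/189.1 = 11.1052 → s = 24.1052
radial distance = base radius + s = 21 + 24.1052 = 45.1052

45.1052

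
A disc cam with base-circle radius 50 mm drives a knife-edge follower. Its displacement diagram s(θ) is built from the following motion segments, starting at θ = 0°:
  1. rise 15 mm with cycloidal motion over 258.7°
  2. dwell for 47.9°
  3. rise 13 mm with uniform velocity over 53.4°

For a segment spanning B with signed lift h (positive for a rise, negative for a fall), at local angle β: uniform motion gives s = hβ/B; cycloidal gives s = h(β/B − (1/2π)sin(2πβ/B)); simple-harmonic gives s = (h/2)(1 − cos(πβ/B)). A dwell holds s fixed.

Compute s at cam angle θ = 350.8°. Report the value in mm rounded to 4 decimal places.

seg 1 [0°–258.7°] cycloidal, h=15: full span → s += 15 → s = 15.0000
seg 2 [258.7°–306.6°] dwell: s stays 15.0000
seg 3 [306.6°–360°] uniform, h=13: θ=350.8° here. β=44.2, B=53.4. 13·44.2/53.4 = 10.7603 → s = 25.7603

25.7603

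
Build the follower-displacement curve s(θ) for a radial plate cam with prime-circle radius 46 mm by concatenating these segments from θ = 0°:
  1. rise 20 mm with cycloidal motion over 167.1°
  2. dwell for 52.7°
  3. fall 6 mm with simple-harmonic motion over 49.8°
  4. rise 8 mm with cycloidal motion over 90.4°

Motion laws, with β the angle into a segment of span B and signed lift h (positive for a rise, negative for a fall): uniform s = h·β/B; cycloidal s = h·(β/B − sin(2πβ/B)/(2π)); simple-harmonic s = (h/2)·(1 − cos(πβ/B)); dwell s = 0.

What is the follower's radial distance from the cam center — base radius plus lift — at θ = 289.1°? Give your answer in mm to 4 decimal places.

seg 1 [0°–167.1°] cycloidal, h=20: full span → s += 20 → s = 20.0000
seg 2 [167.1°–219.8°] dwell: s stays 20.0000
seg 3 [219.8°–269.6°] simple-harmonic, h=-6: full span → s += -6 → s = 14.0000
seg 4 [269.6°–360°] cycloidal, h=8: θ=289.1° here. β=19.5, B=90.4. 8·(0.2157 − sin(2π·0.2157)/(2π)) = 0.4819 → s = 14.4819
radial distance = base radius + s = 46 + 14.4819 = 60.4819

60.4819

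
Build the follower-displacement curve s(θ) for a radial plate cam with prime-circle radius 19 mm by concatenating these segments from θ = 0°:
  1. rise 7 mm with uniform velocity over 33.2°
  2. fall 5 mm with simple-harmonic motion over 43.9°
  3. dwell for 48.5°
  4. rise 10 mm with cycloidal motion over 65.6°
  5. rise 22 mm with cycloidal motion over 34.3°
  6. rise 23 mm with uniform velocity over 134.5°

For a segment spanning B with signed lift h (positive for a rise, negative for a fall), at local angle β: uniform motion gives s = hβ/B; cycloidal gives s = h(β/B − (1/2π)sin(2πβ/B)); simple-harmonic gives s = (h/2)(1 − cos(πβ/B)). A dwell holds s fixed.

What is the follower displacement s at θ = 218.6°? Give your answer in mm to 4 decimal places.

seg 1 [0°–33.2°] uniform, h=7: full span → s += 7 → s = 7.0000
seg 2 [33.2°–77.1°] simple-harmonic, h=-5: full span → s += -5 → s = 2.0000
seg 3 [77.1°–125.6°] dwell: s stays 2.0000
seg 4 [125.6°–191.2°] cycloidal, h=10: full span → s += 10 → s = 12.0000
seg 5 [191.2°–225.5°] cycloidal, h=22: θ=218.6° here. β=27.4, B=34.3. 22·(0.7988 − sin(2π·0.7988)/(2π)) = 20.9122 → s = 32.9122

32.9122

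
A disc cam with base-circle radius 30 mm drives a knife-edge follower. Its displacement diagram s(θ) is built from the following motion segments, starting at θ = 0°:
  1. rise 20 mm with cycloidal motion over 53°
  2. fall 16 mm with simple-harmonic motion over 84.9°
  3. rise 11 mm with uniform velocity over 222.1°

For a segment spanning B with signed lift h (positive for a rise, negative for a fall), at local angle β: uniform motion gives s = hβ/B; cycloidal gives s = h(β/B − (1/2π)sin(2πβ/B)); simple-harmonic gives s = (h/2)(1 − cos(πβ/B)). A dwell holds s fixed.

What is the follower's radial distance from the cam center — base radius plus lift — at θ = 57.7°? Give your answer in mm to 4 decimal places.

seg 1 [0°–53°] cycloidal, h=20: full span → s += 20 → s = 20.0000
seg 2 [53°–137.9°] simple-harmonic, h=-16: θ=57.7° here. β=4.7, B=84.9. -16/2·(1 − cos(π·0.0554)) = -0.1207 → s = 19.8793
radial distance = base radius + s = 30 + 19.8793 = 49.8793

49.8793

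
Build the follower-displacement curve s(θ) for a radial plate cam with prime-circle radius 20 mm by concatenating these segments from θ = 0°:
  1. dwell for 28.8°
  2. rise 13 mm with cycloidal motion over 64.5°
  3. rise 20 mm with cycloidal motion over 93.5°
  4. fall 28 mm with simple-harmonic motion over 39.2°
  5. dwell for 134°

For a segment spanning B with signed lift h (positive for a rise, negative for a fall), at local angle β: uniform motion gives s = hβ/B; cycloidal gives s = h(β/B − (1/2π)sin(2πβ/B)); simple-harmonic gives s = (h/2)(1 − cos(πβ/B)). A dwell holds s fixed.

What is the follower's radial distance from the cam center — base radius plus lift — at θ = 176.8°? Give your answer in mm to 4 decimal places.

seg 1 [0°–28.8°] dwell: s stays 0.0000
seg 2 [28.8°–93.3°] cycloidal, h=13: full span → s += 13 → s = 13.0000
seg 3 [93.3°–186.8°] cycloidal, h=20: θ=176.8° here. β=83.5, B=93.5. 20·(0.8930 − sin(2π·0.8930)/(2π)) = 19.8426 → s = 32.8426
radial distance = base radius + s = 20 + 32.8426 = 52.8426

52.8426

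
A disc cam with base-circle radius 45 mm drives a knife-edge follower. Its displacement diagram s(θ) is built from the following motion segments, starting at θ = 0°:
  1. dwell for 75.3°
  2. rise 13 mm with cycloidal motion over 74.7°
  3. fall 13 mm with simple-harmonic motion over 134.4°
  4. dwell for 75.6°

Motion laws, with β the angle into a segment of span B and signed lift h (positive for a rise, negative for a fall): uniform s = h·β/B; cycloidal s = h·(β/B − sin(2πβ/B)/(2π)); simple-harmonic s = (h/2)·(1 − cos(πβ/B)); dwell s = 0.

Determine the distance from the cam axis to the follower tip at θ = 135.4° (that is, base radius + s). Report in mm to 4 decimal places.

seg 1 [0°–75.3°] dwell: s stays 0.0000
seg 2 [75.3°–150°] cycloidal, h=13: θ=135.4° here. β=60.1, B=74.7. 13·(0.8046 − sin(2π·0.8046)/(2π)) = 12.4078 → s = 12.4078
radial distance = base radius + s = 45 + 12.4078 = 57.4078

57.4078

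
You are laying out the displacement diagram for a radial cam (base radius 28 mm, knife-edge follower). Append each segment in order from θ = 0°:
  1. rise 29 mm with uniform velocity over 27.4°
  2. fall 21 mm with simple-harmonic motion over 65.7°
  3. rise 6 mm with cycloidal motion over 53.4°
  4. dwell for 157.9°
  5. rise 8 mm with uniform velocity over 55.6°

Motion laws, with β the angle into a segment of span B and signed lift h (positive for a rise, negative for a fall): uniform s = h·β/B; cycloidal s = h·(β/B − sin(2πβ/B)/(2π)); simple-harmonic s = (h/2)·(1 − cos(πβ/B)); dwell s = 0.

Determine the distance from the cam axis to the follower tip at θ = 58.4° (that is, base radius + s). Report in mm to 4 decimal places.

seg 1 [0°–27.4°] uniform, h=29: full span → s += 29 → s = 29.0000
seg 2 [27.4°–93.1°] simple-harmonic, h=-21: θ=58.4° here. β=31, B=65.7. -21/2·(1 − cos(π·0.4718)) = -9.5724 → s = 19.4276
radial distance = base radius + s = 28 + 19.4276 = 47.4276

47.4276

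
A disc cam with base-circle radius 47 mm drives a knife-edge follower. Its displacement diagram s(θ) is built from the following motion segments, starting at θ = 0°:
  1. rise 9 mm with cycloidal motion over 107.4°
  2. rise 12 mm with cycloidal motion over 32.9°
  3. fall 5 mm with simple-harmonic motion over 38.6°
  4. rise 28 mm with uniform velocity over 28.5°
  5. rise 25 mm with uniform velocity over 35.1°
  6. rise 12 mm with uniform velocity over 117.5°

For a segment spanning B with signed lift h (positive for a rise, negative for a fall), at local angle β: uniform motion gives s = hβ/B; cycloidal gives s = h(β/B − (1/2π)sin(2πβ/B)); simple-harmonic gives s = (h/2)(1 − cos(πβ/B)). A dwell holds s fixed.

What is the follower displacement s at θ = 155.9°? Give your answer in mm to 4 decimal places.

seg 1 [0°–107.4°] cycloidal, h=9: full span → s += 9 → s = 9.0000
seg 2 [107.4°–140.3°] cycloidal, h=12: full span → s += 12 → s = 21.0000
seg 3 [140.3°–178.9°] simple-harmonic, h=-5: θ=155.9° here. β=15.6, B=38.6. -5/2·(1 − cos(π·0.4041)) = -1.7585 → s = 19.2415

19.2415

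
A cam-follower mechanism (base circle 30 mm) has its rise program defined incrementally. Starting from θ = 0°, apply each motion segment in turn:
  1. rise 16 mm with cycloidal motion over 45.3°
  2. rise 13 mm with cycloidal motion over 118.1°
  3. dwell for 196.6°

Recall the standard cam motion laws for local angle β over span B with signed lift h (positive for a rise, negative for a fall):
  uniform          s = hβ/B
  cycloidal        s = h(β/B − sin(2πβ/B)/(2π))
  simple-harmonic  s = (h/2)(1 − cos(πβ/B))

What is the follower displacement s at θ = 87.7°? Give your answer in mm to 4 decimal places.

seg 1 [0°–45.3°] cycloidal, h=16: full span → s += 16 → s = 16.0000
seg 2 [45.3°–163.4°] cycloidal, h=13: θ=87.7° here. β=42.4, B=118.1. 13·(0.3590 − sin(2π·0.3590)/(2π)) = 3.0649 → s = 19.0649

19.0649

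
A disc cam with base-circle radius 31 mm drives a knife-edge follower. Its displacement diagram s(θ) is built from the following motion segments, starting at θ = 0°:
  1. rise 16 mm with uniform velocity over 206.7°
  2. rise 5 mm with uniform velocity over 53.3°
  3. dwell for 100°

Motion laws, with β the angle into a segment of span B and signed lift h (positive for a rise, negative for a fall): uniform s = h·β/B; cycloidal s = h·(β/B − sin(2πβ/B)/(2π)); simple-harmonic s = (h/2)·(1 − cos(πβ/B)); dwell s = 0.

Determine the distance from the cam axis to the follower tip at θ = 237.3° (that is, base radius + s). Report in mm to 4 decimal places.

seg 1 [0°–206.7°] uniform, h=16: full span → s += 16 → s = 16.0000
seg 2 [206.7°–260°] uniform, h=5: θ=237.3° here. β=30.6, B=53.3. 5·30.6/53.3 = 2.8705 → s = 18.8705
radial distance = base radius + s = 31 + 18.8705 = 49.8705

49.8705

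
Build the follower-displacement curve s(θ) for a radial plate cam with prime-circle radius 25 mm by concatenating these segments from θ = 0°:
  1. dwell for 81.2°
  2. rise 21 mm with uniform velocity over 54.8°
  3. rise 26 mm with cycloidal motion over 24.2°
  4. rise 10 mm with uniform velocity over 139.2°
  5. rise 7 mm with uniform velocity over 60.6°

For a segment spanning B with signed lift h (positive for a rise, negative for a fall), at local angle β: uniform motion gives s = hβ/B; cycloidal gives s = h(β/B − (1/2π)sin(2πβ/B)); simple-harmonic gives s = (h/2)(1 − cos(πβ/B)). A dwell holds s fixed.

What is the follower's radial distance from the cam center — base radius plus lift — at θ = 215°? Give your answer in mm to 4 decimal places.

seg 1 [0°–81.2°] dwell: s stays 0.0000
seg 2 [81.2°–136°] uniform, h=21: full span → s += 21 → s = 21.0000
seg 3 [136°–160.2°] cycloidal, h=26: full span → s += 26 → s = 47.0000
seg 4 [160.2°–299.4°] uniform, h=10: θ=215° here. β=54.8, B=139.2. 10·54.8/139.2 = 3.9368 → s = 50.9368
radial distance = base radius + s = 25 + 50.9368 = 75.9368

75.9368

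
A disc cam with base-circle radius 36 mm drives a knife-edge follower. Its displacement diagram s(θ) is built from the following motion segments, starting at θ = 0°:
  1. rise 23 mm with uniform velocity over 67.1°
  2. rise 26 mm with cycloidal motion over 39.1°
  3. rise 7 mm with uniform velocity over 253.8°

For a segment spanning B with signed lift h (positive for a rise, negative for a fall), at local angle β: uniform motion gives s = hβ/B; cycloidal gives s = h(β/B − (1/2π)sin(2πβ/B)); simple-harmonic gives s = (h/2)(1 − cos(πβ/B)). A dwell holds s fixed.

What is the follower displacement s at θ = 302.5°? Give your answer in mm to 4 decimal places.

seg 1 [0°–67.1°] uniform, h=23: full span → s += 23 → s = 23.0000
seg 2 [67.1°–106.2°] cycloidal, h=26: full span → s += 26 → s = 49.0000
seg 3 [106.2°–360°] uniform, h=7: θ=302.5° here. β=196.3, B=253.8. 7·196.3/253.8 = 5.4141 → s = 54.4141

54.4141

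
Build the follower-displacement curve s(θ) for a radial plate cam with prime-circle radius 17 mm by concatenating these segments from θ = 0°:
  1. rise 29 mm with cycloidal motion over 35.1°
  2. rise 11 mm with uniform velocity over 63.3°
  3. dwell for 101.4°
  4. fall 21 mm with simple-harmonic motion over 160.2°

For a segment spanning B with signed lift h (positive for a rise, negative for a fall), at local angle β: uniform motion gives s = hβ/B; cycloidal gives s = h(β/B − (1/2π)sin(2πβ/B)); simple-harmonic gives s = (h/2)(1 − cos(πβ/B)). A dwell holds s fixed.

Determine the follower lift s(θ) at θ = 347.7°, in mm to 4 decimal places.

seg 1 [0°–35.1°] cycloidal, h=29: full span → s += 29 → s = 29.0000
seg 2 [35.1°–98.4°] uniform, h=11: full span → s += 11 → s = 40.0000
seg 3 [98.4°–199.8°] dwell: s stays 40.0000
seg 4 [199.8°–360°] simple-harmonic, h=-21: θ=347.7° here. β=147.9, B=160.2. -21/2·(1 − cos(π·0.9232)) = -20.6960 → s = 19.3040

19.3040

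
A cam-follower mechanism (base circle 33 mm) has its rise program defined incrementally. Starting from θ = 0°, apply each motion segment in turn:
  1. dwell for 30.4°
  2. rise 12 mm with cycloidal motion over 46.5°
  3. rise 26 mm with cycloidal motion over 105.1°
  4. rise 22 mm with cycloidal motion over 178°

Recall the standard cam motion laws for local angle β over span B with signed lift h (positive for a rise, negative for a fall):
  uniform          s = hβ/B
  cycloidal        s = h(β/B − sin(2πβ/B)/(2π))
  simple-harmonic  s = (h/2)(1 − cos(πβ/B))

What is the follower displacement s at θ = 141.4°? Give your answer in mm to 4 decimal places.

seg 1 [0°–30.4°] dwell: s stays 0.0000
seg 2 [30.4°–76.9°] cycloidal, h=12: full span → s += 12 → s = 12.0000
seg 3 [76.9°–182°] cycloidal, h=26: θ=141.4° here. β=64.5, B=105.1. 26·(0.6137 − sin(2π·0.6137)/(2π)) = 18.6673 → s = 30.6673

30.6673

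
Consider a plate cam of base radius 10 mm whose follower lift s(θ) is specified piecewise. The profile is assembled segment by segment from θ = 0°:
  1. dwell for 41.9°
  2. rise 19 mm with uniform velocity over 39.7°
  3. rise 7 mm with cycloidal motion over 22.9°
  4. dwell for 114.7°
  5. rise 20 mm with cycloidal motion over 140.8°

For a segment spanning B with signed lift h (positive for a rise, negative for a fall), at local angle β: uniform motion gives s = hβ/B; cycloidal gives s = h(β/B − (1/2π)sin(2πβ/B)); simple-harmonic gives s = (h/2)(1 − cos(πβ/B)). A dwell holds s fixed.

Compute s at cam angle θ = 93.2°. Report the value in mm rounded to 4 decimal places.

seg 1 [0°–41.9°] dwell: s stays 0.0000
seg 2 [41.9°–81.6°] uniform, h=19: full span → s += 19 → s = 19.0000
seg 3 [81.6°–104.5°] cycloidal, h=7: θ=93.2° here. β=11.6, B=22.9. 7·(0.5066 − sin(2π·0.5066)/(2π)) = 3.5917 → s = 22.5917

22.5917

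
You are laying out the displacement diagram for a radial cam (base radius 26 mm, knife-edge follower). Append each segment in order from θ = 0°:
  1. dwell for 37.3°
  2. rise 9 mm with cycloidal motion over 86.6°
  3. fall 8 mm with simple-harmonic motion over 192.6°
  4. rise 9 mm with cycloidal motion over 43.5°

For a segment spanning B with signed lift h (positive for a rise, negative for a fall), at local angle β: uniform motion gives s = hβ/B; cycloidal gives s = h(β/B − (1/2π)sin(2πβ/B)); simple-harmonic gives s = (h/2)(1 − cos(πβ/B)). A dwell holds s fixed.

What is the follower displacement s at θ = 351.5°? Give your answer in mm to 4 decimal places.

seg 1 [0°–37.3°] dwell: s stays 0.0000
seg 2 [37.3°–123.9°] cycloidal, h=9: full span → s += 9 → s = 9.0000
seg 3 [123.9°–316.5°] simple-harmonic, h=-8: full span → s += -8 → s = 1.0000
seg 4 [316.5°–360°] cycloidal, h=9: θ=351.5° here. β=35, B=43.5. 9·(0.8046 − sin(2π·0.8046)/(2π)) = 8.5903 → s = 9.5903

9.5903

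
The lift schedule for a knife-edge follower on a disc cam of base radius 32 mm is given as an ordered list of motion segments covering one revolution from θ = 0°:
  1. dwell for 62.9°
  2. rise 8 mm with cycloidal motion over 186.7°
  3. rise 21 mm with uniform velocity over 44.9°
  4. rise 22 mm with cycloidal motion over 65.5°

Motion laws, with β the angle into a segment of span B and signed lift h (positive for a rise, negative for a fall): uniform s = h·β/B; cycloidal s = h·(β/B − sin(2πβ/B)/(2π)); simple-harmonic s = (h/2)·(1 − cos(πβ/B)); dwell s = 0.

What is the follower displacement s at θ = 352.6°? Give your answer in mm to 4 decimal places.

seg 1 [0°–62.9°] dwell: s stays 0.0000
seg 2 [62.9°–249.6°] cycloidal, h=8: full span → s += 8 → s = 8.0000
seg 3 [249.6°–294.5°] uniform, h=21: full span → s += 21 → s = 29.0000
seg 4 [294.5°–360°] cycloidal, h=22: θ=352.6° here. β=58.1, B=65.5. 22·(0.8870 − sin(2π·0.8870)/(2π)) = 21.7965 → s = 50.7965

50.7965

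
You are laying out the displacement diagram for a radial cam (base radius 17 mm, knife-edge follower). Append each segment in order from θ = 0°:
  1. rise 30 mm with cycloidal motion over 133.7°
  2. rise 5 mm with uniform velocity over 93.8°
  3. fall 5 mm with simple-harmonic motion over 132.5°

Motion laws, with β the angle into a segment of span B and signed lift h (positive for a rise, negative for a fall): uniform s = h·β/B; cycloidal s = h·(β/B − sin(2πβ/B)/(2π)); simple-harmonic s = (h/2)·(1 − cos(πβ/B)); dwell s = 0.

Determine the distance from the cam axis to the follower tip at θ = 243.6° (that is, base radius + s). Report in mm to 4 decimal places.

seg 1 [0°–133.7°] cycloidal, h=30: full span → s += 30 → s = 30.0000
seg 2 [133.7°–227.5°] uniform, h=5: full span → s += 5 → s = 35.0000
seg 3 [227.5°–360°] simple-harmonic, h=-5: θ=243.6° here. β=16.1, B=132.5. -5/2·(1 − cos(π·0.1215)) = -0.1799 → s = 34.8201
radial distance = base radius + s = 17 + 34.8201 = 51.8201

51.8201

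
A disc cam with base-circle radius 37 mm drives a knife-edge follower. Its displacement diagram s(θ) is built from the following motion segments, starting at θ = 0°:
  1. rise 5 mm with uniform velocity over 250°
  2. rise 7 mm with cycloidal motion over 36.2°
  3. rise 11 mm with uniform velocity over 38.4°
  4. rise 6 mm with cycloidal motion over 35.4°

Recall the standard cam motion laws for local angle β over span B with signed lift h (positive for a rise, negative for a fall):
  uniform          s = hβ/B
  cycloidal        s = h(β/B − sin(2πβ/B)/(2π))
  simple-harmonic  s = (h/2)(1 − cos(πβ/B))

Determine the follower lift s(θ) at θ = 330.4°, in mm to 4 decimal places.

seg 1 [0°–250°] uniform, h=5: full span → s += 5 → s = 5.0000
seg 2 [250°–286.2°] cycloidal, h=7: full span → s += 7 → s = 12.0000
seg 3 [286.2°–324.6°] uniform, h=11: full span → s += 11 → s = 23.0000
seg 4 [324.6°–360°] cycloidal, h=6: θ=330.4° here. β=5.8, B=35.4. 6·(0.1638 − sin(2π·0.1638)/(2π)) = 0.1647 → s = 23.1647

23.1647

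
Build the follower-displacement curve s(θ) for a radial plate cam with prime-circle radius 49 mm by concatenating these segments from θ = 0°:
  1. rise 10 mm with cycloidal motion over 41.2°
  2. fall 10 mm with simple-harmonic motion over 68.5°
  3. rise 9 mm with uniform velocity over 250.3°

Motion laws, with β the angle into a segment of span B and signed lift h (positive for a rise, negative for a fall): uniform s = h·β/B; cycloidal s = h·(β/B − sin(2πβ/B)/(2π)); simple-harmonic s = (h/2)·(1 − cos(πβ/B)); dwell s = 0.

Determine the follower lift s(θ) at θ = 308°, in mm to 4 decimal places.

seg 1 [0°–41.2°] cycloidal, h=10: full span → s += 10 → s = 10.0000
seg 2 [41.2°–109.7°] simple-harmonic, h=-10: full span → s += -10 → s = 0.0000
seg 3 [109.7°–360°] uniform, h=9: θ=308° here. β=198.3, B=250.3. 9·198.3/250.3 = 7.1302 → s = 7.1302

7.1302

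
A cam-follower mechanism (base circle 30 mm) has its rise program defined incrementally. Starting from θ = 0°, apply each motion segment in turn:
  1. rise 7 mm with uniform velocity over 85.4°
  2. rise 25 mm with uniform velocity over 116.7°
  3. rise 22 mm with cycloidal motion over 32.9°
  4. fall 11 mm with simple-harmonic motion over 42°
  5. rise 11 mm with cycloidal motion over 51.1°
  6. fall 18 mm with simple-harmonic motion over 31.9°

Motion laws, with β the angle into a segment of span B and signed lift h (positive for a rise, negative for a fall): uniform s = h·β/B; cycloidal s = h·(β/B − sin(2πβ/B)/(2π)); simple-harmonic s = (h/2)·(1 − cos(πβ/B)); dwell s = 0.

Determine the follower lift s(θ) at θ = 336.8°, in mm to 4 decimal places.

seg 1 [0°–85.4°] uniform, h=7: full span → s += 7 → s = 7.0000
seg 2 [85.4°–202.1°] uniform, h=25: full span → s += 25 → s = 32.0000
seg 3 [202.1°–235°] cycloidal, h=22: full span → s += 22 → s = 54.0000
seg 4 [235°–277°] simple-harmonic, h=-11: full span → s += -11 → s = 43.0000
seg 5 [277°–328.1°] cycloidal, h=11: full span → s += 11 → s = 54.0000
seg 6 [328.1°–360°] simple-harmonic, h=-18: θ=336.8° here. β=8.7, B=31.9. -18/2·(1 − cos(π·0.2727)) = -3.1063 → s = 50.8937

50.8937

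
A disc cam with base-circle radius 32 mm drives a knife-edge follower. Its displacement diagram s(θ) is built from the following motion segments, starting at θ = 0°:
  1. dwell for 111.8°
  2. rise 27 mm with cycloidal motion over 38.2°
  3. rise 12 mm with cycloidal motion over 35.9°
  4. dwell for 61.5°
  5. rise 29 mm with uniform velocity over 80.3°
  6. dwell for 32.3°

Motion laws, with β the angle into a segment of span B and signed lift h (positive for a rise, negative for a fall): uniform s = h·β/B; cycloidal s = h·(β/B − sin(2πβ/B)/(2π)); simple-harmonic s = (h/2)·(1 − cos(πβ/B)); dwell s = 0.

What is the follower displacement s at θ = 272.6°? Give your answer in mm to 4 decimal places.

seg 1 [0°–111.8°] dwell: s stays 0.0000
seg 2 [111.8°–150°] cycloidal, h=27: full span → s += 27 → s = 27.0000
seg 3 [150°–185.9°] cycloidal, h=12: full span → s += 12 → s = 39.0000
seg 4 [185.9°–247.4°] dwell: s stays 39.0000
seg 5 [247.4°–327.7°] uniform, h=29: θ=272.6° here. β=25.2, B=80.3. 29·25.2/80.3 = 9.1009 → s = 48.1009

48.1009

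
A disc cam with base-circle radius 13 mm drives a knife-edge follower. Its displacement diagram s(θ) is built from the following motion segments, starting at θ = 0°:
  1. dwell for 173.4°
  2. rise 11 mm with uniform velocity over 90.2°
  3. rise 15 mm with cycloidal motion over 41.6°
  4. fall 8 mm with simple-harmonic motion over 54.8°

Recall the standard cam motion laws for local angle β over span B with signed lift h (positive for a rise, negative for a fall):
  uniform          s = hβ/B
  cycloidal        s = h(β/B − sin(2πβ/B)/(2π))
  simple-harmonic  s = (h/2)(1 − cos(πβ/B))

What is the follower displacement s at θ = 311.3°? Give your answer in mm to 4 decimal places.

seg 1 [0°–173.4°] dwell: s stays 0.0000
seg 2 [173.4°–263.6°] uniform, h=11: full span → s += 11 → s = 11.0000
seg 3 [263.6°–305.2°] cycloidal, h=15: full span → s += 15 → s = 26.0000
seg 4 [305.2°–360°] simple-harmonic, h=-8: θ=311.3° here. β=6.1, B=54.8. -8/2·(1 − cos(π·0.1113)) = -0.2421 → s = 25.7579

25.7579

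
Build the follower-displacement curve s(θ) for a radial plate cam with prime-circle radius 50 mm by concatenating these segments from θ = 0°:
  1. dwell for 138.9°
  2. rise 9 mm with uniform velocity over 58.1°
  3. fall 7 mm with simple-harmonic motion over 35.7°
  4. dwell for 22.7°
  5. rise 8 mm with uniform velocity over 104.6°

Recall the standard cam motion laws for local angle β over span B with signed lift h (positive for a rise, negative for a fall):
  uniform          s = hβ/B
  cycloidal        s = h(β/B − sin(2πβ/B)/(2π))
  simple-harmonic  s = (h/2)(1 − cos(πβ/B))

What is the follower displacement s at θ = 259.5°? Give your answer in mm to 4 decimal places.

seg 1 [0°–138.9°] dwell: s stays 0.0000
seg 2 [138.9°–197°] uniform, h=9: full span → s += 9 → s = 9.0000
seg 3 [197°–232.7°] simple-harmonic, h=-7: full span → s += -7 → s = 2.0000
seg 4 [232.7°–255.4°] dwell: s stays 2.0000
seg 5 [255.4°–360°] uniform, h=8: θ=259.5° here. β=4.1, B=104.6. 8·4.1/104.6 = 0.3136 → s = 2.3136

2.3136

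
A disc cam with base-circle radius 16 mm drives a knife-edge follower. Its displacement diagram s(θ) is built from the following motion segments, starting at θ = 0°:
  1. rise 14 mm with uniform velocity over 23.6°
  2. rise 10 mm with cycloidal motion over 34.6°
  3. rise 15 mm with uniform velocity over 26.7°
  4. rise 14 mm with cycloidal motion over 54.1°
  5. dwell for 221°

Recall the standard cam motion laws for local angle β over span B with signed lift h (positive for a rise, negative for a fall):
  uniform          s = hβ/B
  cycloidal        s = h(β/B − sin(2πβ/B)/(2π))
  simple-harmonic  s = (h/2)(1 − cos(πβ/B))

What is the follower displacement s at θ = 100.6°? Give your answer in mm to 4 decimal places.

seg 1 [0°–23.6°] uniform, h=14: full span → s += 14 → s = 14.0000
seg 2 [23.6°–58.2°] cycloidal, h=10: full span → s += 10 → s = 24.0000
seg 3 [58.2°–84.9°] uniform, h=15: full span → s += 15 → s = 39.0000
seg 4 [84.9°–139°] cycloidal, h=14: θ=100.6° here. β=15.7, B=54.1. 14·(0.2902 − sin(2π·0.2902)/(2π)) = 1.9054 → s = 40.9054

40.9054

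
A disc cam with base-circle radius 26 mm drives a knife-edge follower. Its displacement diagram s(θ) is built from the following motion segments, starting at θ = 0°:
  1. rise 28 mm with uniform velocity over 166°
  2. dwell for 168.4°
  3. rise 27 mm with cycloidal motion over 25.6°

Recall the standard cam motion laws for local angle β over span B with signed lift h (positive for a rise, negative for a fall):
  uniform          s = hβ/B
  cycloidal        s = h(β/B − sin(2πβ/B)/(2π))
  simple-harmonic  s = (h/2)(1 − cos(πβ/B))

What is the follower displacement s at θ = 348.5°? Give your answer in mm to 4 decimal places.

seg 1 [0°–166°] uniform, h=28: full span → s += 28 → s = 28.0000
seg 2 [166°–334.4°] dwell: s stays 28.0000
seg 3 [334.4°–360°] cycloidal, h=27: θ=348.5° here. β=14.1, B=25.6. 27·(0.5508 − sin(2π·0.5508)/(2π)) = 16.2190 → s = 44.2190

44.2190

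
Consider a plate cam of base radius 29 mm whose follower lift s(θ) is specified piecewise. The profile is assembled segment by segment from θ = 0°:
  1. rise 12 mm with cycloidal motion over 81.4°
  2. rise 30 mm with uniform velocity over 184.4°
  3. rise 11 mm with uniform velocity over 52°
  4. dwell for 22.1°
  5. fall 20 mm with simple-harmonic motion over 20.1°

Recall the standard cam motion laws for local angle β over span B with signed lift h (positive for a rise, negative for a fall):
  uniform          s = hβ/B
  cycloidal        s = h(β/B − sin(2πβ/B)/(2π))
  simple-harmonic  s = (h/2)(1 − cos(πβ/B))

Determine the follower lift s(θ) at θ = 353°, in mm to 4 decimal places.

seg 1 [0°–81.4°] cycloidal, h=12: full span → s += 12 → s = 12.0000
seg 2 [81.4°–265.8°] uniform, h=30: full span → s += 30 → s = 42.0000
seg 3 [265.8°–317.8°] uniform, h=11: full span → s += 11 → s = 53.0000
seg 4 [317.8°–339.9°] dwell: s stays 53.0000
seg 5 [339.9°–360°] simple-harmonic, h=-20: θ=353° here. β=13.1, B=20.1. -20/2·(1 − cos(π·0.6517)) = -14.5886 → s = 38.4114

38.4114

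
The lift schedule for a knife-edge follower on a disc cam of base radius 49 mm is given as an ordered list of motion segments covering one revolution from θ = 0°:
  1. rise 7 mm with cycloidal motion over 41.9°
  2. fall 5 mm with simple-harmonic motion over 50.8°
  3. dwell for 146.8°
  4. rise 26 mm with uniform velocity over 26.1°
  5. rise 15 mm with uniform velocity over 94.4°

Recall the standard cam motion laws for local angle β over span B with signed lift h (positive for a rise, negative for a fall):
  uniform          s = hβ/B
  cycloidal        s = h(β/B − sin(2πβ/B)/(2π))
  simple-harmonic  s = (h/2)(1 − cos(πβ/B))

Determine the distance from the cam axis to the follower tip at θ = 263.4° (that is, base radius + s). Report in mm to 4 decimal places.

seg 1 [0°–41.9°] cycloidal, h=7: full span → s += 7 → s = 7.0000
seg 2 [41.9°–92.7°] simple-harmonic, h=-5: full span → s += -5 → s = 2.0000
seg 3 [92.7°–239.5°] dwell: s stays 2.0000
seg 4 [239.5°–265.6°] uniform, h=26: θ=263.4° here. β=23.9, B=26.1. 26·23.9/26.1 = 23.8084 → s = 25.8084
radial distance = base radius + s = 49 + 25.8084 = 74.8084

74.8084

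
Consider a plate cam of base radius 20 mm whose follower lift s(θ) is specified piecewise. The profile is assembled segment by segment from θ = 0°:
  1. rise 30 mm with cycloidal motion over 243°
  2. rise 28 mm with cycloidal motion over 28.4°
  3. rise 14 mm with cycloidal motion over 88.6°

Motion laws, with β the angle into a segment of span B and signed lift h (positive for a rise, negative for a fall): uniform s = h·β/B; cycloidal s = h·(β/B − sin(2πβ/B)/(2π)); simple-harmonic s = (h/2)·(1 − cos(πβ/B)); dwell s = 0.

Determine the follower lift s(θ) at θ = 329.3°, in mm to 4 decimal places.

seg 1 [0°–243°] cycloidal, h=30: full span → s += 30 → s = 30.0000
seg 2 [243°–271.4°] cycloidal, h=28: full span → s += 28 → s = 58.0000
seg 3 [271.4°–360°] cycloidal, h=14: θ=329.3° here. β=57.9, B=88.6. 14·(0.6535 − sin(2π·0.6535)/(2π)) = 10.9800 → s = 68.9800

68.9800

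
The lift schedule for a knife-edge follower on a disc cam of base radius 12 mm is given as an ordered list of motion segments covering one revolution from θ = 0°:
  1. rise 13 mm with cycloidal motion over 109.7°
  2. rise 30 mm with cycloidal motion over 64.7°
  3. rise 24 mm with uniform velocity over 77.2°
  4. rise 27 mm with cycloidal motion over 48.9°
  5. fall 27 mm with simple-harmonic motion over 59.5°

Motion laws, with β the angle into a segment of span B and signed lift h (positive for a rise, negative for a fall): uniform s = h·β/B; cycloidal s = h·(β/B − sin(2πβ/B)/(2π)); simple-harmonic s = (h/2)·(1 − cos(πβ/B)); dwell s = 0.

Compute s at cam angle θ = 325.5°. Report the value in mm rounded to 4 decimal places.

seg 1 [0°–109.7°] cycloidal, h=13: full span → s += 13 → s = 13.0000
seg 2 [109.7°–174.4°] cycloidal, h=30: full span → s += 30 → s = 43.0000
seg 3 [174.4°–251.6°] uniform, h=24: full span → s += 24 → s = 67.0000
seg 4 [251.6°–300.5°] cycloidal, h=27: full span → s += 27 → s = 94.0000
seg 5 [300.5°–360°] simple-harmonic, h=-27: θ=325.5° here. β=25, B=59.5. -27/2·(1 − cos(π·0.4202)) = -10.1496 → s = 83.8504

83.8504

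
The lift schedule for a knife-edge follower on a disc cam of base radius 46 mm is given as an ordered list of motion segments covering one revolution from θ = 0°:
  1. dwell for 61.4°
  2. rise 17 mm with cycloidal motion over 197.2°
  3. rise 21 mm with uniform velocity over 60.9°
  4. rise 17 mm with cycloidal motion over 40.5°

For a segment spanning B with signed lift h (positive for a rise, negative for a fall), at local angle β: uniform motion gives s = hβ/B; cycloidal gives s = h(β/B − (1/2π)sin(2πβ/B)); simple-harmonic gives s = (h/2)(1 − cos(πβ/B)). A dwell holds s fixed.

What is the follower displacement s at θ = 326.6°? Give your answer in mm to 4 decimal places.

seg 1 [0°–61.4°] dwell: s stays 0.0000
seg 2 [61.4°–258.6°] cycloidal, h=17: full span → s += 17 → s = 17.0000
seg 3 [258.6°–319.5°] uniform, h=21: full span → s += 21 → s = 38.0000
seg 4 [319.5°–360°] cycloidal, h=17: θ=326.6° here. β=7.1, B=40.5. 17·(0.1753 − sin(2π·0.1753)/(2π)) = 0.5671 → s = 38.5671

38.5671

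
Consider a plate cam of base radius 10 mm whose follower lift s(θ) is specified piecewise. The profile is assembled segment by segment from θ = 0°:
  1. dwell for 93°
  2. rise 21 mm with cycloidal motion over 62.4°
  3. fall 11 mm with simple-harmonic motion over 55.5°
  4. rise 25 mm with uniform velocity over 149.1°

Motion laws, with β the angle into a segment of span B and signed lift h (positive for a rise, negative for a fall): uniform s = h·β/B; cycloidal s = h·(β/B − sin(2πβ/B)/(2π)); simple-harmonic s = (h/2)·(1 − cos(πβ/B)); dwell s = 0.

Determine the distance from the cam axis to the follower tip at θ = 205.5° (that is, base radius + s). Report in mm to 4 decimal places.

seg 1 [0°–93°] dwell: s stays 0.0000
seg 2 [93°–155.4°] cycloidal, h=21: full span → s += 21 → s = 21.0000
seg 3 [155.4°–210.9°] simple-harmonic, h=-11: θ=205.5° here. β=50.1, B=55.5. -11/2·(1 − cos(π·0.9027)) = -10.7451 → s = 10.2549
radial distance = base radius + s = 10 + 10.2549 = 20.2549

20.2549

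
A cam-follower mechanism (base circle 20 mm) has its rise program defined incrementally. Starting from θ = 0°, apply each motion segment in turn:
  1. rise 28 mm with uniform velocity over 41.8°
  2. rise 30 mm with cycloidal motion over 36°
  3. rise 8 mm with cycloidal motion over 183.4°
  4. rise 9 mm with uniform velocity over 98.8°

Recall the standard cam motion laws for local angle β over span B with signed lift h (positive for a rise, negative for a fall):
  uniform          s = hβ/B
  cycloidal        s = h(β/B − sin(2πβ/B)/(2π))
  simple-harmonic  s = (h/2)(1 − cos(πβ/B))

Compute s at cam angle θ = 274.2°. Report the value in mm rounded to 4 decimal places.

seg 1 [0°–41.8°] uniform, h=28: full span → s += 28 → s = 28.0000
seg 2 [41.8°–77.8°] cycloidal, h=30: full span → s += 30 → s = 58.0000
seg 3 [77.8°–261.2°] cycloidal, h=8: full span → s += 8 → s = 66.0000
seg 4 [261.2°–360°] uniform, h=9: θ=274.2° here. β=13, B=98.8. 9·13/98.8 = 1.1842 → s = 67.1842

67.1842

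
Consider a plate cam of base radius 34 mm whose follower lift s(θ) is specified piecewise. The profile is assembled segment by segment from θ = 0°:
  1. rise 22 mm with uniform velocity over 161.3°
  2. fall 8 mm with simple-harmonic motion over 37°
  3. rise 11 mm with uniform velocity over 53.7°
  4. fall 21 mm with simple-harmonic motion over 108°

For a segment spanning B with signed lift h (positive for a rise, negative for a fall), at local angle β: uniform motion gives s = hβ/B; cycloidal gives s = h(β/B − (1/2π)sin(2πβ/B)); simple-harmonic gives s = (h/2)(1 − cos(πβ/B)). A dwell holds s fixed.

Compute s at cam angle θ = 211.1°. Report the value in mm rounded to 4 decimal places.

seg 1 [0°–161.3°] uniform, h=22: full span → s += 22 → s = 22.0000
seg 2 [161.3°–198.3°] simple-harmonic, h=-8: full span → s += -8 → s = 14.0000
seg 3 [198.3°–252°] uniform, h=11: θ=211.1° here. β=12.8, B=53.7. 11·12.8/53.7 = 2.6220 → s = 16.6220

16.6220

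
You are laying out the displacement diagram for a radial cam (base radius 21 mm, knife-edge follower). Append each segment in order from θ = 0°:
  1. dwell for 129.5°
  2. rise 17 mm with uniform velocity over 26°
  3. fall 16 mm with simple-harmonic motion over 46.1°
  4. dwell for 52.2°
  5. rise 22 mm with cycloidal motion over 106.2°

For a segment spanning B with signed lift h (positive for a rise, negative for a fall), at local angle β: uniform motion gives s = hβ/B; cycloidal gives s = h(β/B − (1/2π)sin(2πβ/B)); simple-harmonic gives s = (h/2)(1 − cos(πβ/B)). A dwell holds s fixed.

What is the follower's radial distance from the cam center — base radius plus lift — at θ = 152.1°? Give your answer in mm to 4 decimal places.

seg 1 [0°–129.5°] dwell: s stays 0.0000
seg 2 [129.5°–155.5°] uniform, h=17: θ=152.1° here. β=22.6, B=26. 17·22.6/26 = 14.7769 → s = 14.7769
radial distance = base radius + s = 21 + 14.7769 = 35.7769

35.7769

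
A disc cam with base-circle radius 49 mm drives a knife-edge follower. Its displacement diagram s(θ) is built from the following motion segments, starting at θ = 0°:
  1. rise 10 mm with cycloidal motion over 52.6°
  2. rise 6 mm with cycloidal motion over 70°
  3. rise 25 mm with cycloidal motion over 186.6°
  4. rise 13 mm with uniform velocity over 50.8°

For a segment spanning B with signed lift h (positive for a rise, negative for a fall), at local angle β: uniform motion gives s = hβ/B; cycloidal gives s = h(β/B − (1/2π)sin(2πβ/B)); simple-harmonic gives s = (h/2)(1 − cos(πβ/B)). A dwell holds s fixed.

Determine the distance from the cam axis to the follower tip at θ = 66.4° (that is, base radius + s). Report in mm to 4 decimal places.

seg 1 [0°–52.6°] cycloidal, h=10: full span → s += 10 → s = 10.0000
seg 2 [52.6°–122.6°] cycloidal, h=6: θ=66.4° here. β=13.8, B=70. 6·(0.1971 − sin(2π·0.1971)/(2π)) = 0.2801 → s = 10.2801
radial distance = base radius + s = 49 + 10.2801 = 59.2801

59.2801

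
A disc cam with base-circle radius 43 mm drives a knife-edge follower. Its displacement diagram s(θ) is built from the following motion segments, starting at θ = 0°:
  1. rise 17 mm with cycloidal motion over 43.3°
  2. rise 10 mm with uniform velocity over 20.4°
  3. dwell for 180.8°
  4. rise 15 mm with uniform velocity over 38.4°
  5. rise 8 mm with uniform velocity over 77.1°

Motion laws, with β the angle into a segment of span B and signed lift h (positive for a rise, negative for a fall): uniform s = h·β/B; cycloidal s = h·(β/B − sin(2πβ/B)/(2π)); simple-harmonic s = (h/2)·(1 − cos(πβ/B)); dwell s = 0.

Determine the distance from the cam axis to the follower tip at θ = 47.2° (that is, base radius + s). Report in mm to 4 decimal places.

seg 1 [0°–43.3°] cycloidal, h=17: full span → s += 17 → s = 17.0000
seg 2 [43.3°–63.7°] uniform, h=10: θ=47.2° here. β=3.9, B=20.4. 10·3.9/20.4 = 1.9118 → s = 18.9118
radial distance = base radius + s = 43 + 18.9118 = 61.9118

61.9118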